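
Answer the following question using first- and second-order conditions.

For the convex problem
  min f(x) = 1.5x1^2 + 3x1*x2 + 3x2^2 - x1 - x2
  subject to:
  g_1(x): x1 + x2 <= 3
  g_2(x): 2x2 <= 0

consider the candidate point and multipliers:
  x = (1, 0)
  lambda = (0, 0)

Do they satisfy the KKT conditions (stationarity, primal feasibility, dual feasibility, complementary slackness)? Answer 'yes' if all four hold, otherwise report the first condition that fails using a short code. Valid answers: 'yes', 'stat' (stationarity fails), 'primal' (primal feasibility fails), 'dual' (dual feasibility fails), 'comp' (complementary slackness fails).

Gradient of f: grad f(x) = Q x + c = (2, 2)
Constraint values g_i(x) = a_i^T x - b_i:
  g_1((1, 0)) = -2
  g_2((1, 0)) = 0
Stationarity residual: grad f(x) + sum_i lambda_i a_i = (2, 2)
  -> stationarity FAILS
Primal feasibility (all g_i <= 0): OK
Dual feasibility (all lambda_i >= 0): OK
Complementary slackness (lambda_i * g_i(x) = 0 for all i): OK

Verdict: the first failing condition is stationarity -> stat.

stat


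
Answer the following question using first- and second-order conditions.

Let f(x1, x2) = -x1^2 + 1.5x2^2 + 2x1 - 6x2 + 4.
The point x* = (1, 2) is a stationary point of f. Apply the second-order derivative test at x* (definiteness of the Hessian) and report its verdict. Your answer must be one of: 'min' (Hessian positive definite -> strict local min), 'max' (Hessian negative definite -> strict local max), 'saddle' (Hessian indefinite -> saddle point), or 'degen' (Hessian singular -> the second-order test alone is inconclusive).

Compute the Hessian H = grad^2 f:
  H = [[-2, 0], [0, 3]]
Verify stationarity: grad f(x*) = H x* + g = (0, 0).
Eigenvalues of H: -2, 3.
Eigenvalues have mixed signs, so H is indefinite -> x* is a saddle point.

saddle


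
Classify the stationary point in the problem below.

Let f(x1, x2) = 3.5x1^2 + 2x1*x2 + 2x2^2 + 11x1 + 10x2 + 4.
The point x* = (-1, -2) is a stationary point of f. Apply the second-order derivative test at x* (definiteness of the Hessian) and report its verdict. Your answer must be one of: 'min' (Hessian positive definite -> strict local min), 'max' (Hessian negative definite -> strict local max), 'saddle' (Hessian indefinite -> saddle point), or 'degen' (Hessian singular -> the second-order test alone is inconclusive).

Compute the Hessian H = grad^2 f:
  H = [[7, 2], [2, 4]]
Verify stationarity: grad f(x*) = H x* + g = (0, 0).
Eigenvalues of H: 3, 8.
Both eigenvalues > 0, so H is positive definite -> x* is a strict local min.

min


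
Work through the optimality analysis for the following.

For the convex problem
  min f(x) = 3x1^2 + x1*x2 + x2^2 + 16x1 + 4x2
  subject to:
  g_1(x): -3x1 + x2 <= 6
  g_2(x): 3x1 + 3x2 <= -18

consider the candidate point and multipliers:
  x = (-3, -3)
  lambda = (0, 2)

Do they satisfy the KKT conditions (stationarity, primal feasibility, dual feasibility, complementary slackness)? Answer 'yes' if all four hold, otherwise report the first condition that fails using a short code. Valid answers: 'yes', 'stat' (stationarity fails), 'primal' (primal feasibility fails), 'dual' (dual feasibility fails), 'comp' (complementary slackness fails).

Gradient of f: grad f(x) = Q x + c = (-5, -5)
Constraint values g_i(x) = a_i^T x - b_i:
  g_1((-3, -3)) = 0
  g_2((-3, -3)) = 0
Stationarity residual: grad f(x) + sum_i lambda_i a_i = (1, 1)
  -> stationarity FAILS
Primal feasibility (all g_i <= 0): OK
Dual feasibility (all lambda_i >= 0): OK
Complementary slackness (lambda_i * g_i(x) = 0 for all i): OK

Verdict: the first failing condition is stationarity -> stat.

stat


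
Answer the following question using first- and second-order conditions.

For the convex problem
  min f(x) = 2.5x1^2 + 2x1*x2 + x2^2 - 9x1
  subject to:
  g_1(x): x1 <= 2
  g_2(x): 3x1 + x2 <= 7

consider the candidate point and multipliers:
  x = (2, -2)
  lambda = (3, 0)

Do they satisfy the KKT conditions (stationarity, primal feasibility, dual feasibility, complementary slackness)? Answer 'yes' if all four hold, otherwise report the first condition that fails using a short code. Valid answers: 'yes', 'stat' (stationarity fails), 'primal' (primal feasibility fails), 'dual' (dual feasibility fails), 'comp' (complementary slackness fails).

Gradient of f: grad f(x) = Q x + c = (-3, 0)
Constraint values g_i(x) = a_i^T x - b_i:
  g_1((2, -2)) = 0
  g_2((2, -2)) = -3
Stationarity residual: grad f(x) + sum_i lambda_i a_i = (0, 0)
  -> stationarity OK
Primal feasibility (all g_i <= 0): OK
Dual feasibility (all lambda_i >= 0): OK
Complementary slackness (lambda_i * g_i(x) = 0 for all i): OK

Verdict: yes, KKT holds.

yes


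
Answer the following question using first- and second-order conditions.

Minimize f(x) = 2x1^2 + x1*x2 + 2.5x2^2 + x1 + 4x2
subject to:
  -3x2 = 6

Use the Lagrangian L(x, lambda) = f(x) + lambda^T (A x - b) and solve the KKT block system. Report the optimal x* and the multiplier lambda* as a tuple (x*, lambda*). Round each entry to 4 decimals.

Form the Lagrangian:
  L(x, lambda) = (1/2) x^T Q x + c^T x + lambda^T (A x - b)
Stationarity (grad_x L = 0): Q x + c + A^T lambda = 0.
Primal feasibility: A x = b.

This gives the KKT block system:
  [ Q   A^T ] [ x     ]   [-c ]
  [ A    0  ] [ lambda ] = [ b ]

Solving the linear system:
  x*      = (0.25, -2)
  lambda* = (-1.9167)
  f(x*)   = 1.875

x* = (0.25, -2), lambda* = (-1.9167)


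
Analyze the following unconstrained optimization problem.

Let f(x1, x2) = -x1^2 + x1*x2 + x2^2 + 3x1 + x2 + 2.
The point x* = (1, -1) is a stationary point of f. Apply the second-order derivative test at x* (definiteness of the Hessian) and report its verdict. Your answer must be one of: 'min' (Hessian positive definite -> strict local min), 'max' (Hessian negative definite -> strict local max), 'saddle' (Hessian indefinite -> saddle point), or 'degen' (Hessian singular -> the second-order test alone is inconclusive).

Compute the Hessian H = grad^2 f:
  H = [[-2, 1], [1, 2]]
Verify stationarity: grad f(x*) = H x* + g = (0, 0).
Eigenvalues of H: -2.2361, 2.2361.
Eigenvalues have mixed signs, so H is indefinite -> x* is a saddle point.

saddle


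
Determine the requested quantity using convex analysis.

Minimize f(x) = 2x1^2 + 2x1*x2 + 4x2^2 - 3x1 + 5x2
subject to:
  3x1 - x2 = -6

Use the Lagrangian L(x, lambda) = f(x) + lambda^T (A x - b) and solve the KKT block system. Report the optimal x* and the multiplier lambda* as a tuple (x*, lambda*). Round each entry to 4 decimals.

Form the Lagrangian:
  L(x, lambda) = (1/2) x^T Q x + c^T x + lambda^T (A x - b)
Stationarity (grad_x L = 0): Q x + c + A^T lambda = 0.
Primal feasibility: A x = b.

This gives the KKT block system:
  [ Q   A^T ] [ x     ]   [-c ]
  [ A    0  ] [ lambda ] = [ b ]

Solving the linear system:
  x*      = (-1.9091, 0.2727)
  lambda* = (3.3636)
  f(x*)   = 13.6364

x* = (-1.9091, 0.2727), lambda* = (3.3636)


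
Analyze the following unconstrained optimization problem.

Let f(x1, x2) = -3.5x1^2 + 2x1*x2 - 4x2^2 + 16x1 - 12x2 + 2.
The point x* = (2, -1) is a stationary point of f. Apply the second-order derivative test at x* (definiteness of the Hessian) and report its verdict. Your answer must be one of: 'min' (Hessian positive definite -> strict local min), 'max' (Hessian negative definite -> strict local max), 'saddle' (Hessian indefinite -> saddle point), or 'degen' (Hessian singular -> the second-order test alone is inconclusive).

Compute the Hessian H = grad^2 f:
  H = [[-7, 2], [2, -8]]
Verify stationarity: grad f(x*) = H x* + g = (0, 0).
Eigenvalues of H: -9.5616, -5.4384.
Both eigenvalues < 0, so H is negative definite -> x* is a strict local max.

max


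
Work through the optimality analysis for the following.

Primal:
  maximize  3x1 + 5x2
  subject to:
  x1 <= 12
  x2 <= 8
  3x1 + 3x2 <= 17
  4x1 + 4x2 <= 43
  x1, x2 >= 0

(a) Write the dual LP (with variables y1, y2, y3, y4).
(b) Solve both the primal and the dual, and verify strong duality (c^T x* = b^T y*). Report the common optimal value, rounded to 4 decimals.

The standard primal-dual pair for 'max c^T x s.t. A x <= b, x >= 0' is:
  Dual:  min b^T y  s.t.  A^T y >= c,  y >= 0.

So the dual LP is:
  minimize  12y1 + 8y2 + 17y3 + 43y4
  subject to:
    y1 + 3y3 + 4y4 >= 3
    y2 + 3y3 + 4y4 >= 5
    y1, y2, y3, y4 >= 0

Solving the primal: x* = (0, 5.6667).
  primal value c^T x* = 28.3333.
Solving the dual: y* = (0, 0, 1.6667, 0).
  dual value b^T y* = 28.3333.
Strong duality: c^T x* = b^T y*. Confirmed.

28.3333


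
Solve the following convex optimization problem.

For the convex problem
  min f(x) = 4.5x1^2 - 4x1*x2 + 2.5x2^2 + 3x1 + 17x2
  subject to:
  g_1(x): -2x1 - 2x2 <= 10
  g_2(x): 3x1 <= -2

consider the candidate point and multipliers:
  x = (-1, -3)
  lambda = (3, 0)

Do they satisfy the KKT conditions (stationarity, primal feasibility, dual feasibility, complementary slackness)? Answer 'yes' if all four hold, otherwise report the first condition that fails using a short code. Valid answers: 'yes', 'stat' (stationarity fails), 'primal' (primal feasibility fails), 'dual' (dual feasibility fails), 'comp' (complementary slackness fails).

Gradient of f: grad f(x) = Q x + c = (6, 6)
Constraint values g_i(x) = a_i^T x - b_i:
  g_1((-1, -3)) = -2
  g_2((-1, -3)) = -1
Stationarity residual: grad f(x) + sum_i lambda_i a_i = (0, 0)
  -> stationarity OK
Primal feasibility (all g_i <= 0): OK
Dual feasibility (all lambda_i >= 0): OK
Complementary slackness (lambda_i * g_i(x) = 0 for all i): FAILS

Verdict: the first failing condition is complementary_slackness -> comp.

comp


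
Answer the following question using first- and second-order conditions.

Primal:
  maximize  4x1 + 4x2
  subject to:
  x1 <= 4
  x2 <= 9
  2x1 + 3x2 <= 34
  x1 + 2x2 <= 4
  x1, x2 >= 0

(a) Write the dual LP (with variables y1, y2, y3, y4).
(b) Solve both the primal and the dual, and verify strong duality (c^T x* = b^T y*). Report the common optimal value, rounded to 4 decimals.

The standard primal-dual pair for 'max c^T x s.t. A x <= b, x >= 0' is:
  Dual:  min b^T y  s.t.  A^T y >= c,  y >= 0.

So the dual LP is:
  minimize  4y1 + 9y2 + 34y3 + 4y4
  subject to:
    y1 + 2y3 + y4 >= 4
    y2 + 3y3 + 2y4 >= 4
    y1, y2, y3, y4 >= 0

Solving the primal: x* = (4, 0).
  primal value c^T x* = 16.
Solving the dual: y* = (2, 0, 0, 2).
  dual value b^T y* = 16.
Strong duality: c^T x* = b^T y*. Confirmed.

16


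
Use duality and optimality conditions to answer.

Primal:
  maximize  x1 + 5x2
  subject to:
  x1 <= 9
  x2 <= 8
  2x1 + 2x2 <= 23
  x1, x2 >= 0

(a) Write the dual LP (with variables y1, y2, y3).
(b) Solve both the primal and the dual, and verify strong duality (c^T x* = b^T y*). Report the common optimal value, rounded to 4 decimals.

The standard primal-dual pair for 'max c^T x s.t. A x <= b, x >= 0' is:
  Dual:  min b^T y  s.t.  A^T y >= c,  y >= 0.

So the dual LP is:
  minimize  9y1 + 8y2 + 23y3
  subject to:
    y1 + 2y3 >= 1
    y2 + 2y3 >= 5
    y1, y2, y3 >= 0

Solving the primal: x* = (3.5, 8).
  primal value c^T x* = 43.5.
Solving the dual: y* = (0, 4, 0.5).
  dual value b^T y* = 43.5.
Strong duality: c^T x* = b^T y*. Confirmed.

43.5


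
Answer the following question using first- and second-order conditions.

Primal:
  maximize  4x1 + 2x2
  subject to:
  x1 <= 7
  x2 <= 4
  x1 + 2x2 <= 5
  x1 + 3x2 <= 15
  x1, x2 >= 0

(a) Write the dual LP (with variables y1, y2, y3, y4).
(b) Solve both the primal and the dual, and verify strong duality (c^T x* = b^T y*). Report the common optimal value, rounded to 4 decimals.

The standard primal-dual pair for 'max c^T x s.t. A x <= b, x >= 0' is:
  Dual:  min b^T y  s.t.  A^T y >= c,  y >= 0.

So the dual LP is:
  minimize  7y1 + 4y2 + 5y3 + 15y4
  subject to:
    y1 + y3 + y4 >= 4
    y2 + 2y3 + 3y4 >= 2
    y1, y2, y3, y4 >= 0

Solving the primal: x* = (5, 0).
  primal value c^T x* = 20.
Solving the dual: y* = (0, 0, 4, 0).
  dual value b^T y* = 20.
Strong duality: c^T x* = b^T y*. Confirmed.

20


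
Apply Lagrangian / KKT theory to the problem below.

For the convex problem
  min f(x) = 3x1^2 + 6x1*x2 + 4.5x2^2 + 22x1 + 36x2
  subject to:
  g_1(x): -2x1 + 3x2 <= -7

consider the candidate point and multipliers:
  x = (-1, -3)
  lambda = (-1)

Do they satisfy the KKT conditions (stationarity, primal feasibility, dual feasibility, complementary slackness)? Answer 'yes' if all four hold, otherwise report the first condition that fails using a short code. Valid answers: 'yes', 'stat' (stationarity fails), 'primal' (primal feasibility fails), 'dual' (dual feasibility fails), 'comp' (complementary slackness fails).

Gradient of f: grad f(x) = Q x + c = (-2, 3)
Constraint values g_i(x) = a_i^T x - b_i:
  g_1((-1, -3)) = 0
Stationarity residual: grad f(x) + sum_i lambda_i a_i = (0, 0)
  -> stationarity OK
Primal feasibility (all g_i <= 0): OK
Dual feasibility (all lambda_i >= 0): FAILS
Complementary slackness (lambda_i * g_i(x) = 0 for all i): OK

Verdict: the first failing condition is dual_feasibility -> dual.

dual


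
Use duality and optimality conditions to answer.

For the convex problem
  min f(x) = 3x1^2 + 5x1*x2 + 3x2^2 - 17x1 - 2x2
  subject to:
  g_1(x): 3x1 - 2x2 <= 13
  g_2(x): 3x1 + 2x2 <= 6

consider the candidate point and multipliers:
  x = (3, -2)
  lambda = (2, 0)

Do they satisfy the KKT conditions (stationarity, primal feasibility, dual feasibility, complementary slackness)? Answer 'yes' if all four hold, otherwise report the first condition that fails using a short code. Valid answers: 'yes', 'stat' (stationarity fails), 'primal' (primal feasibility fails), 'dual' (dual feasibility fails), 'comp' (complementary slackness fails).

Gradient of f: grad f(x) = Q x + c = (-9, 1)
Constraint values g_i(x) = a_i^T x - b_i:
  g_1((3, -2)) = 0
  g_2((3, -2)) = -1
Stationarity residual: grad f(x) + sum_i lambda_i a_i = (-3, -3)
  -> stationarity FAILS
Primal feasibility (all g_i <= 0): OK
Dual feasibility (all lambda_i >= 0): OK
Complementary slackness (lambda_i * g_i(x) = 0 for all i): OK

Verdict: the first failing condition is stationarity -> stat.

stat


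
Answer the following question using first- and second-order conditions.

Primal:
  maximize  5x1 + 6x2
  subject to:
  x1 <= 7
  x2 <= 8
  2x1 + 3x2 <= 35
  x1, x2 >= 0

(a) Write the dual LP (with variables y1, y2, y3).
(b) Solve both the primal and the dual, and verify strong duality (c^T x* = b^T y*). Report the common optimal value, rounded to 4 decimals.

The standard primal-dual pair for 'max c^T x s.t. A x <= b, x >= 0' is:
  Dual:  min b^T y  s.t.  A^T y >= c,  y >= 0.

So the dual LP is:
  minimize  7y1 + 8y2 + 35y3
  subject to:
    y1 + 2y3 >= 5
    y2 + 3y3 >= 6
    y1, y2, y3 >= 0

Solving the primal: x* = (7, 7).
  primal value c^T x* = 77.
Solving the dual: y* = (1, 0, 2).
  dual value b^T y* = 77.
Strong duality: c^T x* = b^T y*. Confirmed.

77


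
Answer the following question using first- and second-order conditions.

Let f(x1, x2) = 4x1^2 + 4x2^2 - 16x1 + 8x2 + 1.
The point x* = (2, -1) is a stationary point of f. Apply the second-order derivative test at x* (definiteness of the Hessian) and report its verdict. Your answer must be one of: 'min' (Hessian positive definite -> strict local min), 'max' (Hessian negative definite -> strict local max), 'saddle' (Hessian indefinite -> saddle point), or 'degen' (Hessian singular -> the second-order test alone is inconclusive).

Compute the Hessian H = grad^2 f:
  H = [[8, 0], [0, 8]]
Verify stationarity: grad f(x*) = H x* + g = (0, 0).
Eigenvalues of H: 8, 8.
Both eigenvalues > 0, so H is positive definite -> x* is a strict local min.

min


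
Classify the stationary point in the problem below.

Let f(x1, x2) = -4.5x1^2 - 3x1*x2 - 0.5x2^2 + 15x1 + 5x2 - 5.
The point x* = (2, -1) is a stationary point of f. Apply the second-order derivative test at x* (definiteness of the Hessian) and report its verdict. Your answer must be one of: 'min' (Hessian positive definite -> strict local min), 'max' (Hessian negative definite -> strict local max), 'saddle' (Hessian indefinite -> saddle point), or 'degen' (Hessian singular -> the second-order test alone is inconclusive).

Compute the Hessian H = grad^2 f:
  H = [[-9, -3], [-3, -1]]
Verify stationarity: grad f(x*) = H x* + g = (0, 0).
Eigenvalues of H: -10, 0.
H has a zero eigenvalue (singular; negative semidefinite but not definite), so H is neither positive definite, negative definite, nor indefinite. The second-order test alone is inconclusive -> degen.
(Indeed, f is constant along the null direction of H through x*, so x* is not a strict local extremum.)

degen


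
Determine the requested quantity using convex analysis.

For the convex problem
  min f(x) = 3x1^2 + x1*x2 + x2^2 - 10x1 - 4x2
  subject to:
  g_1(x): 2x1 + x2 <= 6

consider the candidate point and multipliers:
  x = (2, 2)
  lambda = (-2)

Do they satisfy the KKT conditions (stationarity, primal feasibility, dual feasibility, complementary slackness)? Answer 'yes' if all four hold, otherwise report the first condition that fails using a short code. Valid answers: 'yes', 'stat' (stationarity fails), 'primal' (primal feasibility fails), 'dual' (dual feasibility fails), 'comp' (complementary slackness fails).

Gradient of f: grad f(x) = Q x + c = (4, 2)
Constraint values g_i(x) = a_i^T x - b_i:
  g_1((2, 2)) = 0
Stationarity residual: grad f(x) + sum_i lambda_i a_i = (0, 0)
  -> stationarity OK
Primal feasibility (all g_i <= 0): OK
Dual feasibility (all lambda_i >= 0): FAILS
Complementary slackness (lambda_i * g_i(x) = 0 for all i): OK

Verdict: the first failing condition is dual_feasibility -> dual.

dual


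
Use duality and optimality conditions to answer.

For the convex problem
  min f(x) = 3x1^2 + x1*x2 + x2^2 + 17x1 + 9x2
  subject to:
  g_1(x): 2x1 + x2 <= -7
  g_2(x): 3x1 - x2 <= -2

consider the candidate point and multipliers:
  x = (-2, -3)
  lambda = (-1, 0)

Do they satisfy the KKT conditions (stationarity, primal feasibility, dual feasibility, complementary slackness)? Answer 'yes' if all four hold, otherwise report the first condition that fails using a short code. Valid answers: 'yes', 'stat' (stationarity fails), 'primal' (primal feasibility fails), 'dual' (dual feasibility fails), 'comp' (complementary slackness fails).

Gradient of f: grad f(x) = Q x + c = (2, 1)
Constraint values g_i(x) = a_i^T x - b_i:
  g_1((-2, -3)) = 0
  g_2((-2, -3)) = -1
Stationarity residual: grad f(x) + sum_i lambda_i a_i = (0, 0)
  -> stationarity OK
Primal feasibility (all g_i <= 0): OK
Dual feasibility (all lambda_i >= 0): FAILS
Complementary slackness (lambda_i * g_i(x) = 0 for all i): OK

Verdict: the first failing condition is dual_feasibility -> dual.

dual


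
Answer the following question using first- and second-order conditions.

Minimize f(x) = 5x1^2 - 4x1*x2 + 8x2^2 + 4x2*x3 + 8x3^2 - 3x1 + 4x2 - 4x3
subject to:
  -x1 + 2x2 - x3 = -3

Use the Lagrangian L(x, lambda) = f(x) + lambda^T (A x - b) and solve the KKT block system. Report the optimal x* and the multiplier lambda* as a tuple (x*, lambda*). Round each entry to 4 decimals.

Form the Lagrangian:
  L(x, lambda) = (1/2) x^T Q x + c^T x + lambda^T (A x - b)
Stationarity (grad_x L = 0): Q x + c + A^T lambda = 0.
Primal feasibility: A x = b.

This gives the KKT block system:
  [ Q   A^T ] [ x     ]   [-c ]
  [ A    0  ] [ lambda ] = [ b ]

Solving the linear system:
  x*      = (0.3929, -0.9196, 0.7679)
  lambda* = (4.6071)
  f(x*)   = 2.9464

x* = (0.3929, -0.9196, 0.7679), lambda* = (4.6071)


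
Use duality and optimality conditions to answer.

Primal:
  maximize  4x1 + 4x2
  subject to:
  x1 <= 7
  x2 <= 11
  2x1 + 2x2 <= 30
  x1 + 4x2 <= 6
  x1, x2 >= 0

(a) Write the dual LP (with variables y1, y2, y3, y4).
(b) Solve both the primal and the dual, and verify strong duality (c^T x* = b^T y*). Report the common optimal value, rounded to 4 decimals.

The standard primal-dual pair for 'max c^T x s.t. A x <= b, x >= 0' is:
  Dual:  min b^T y  s.t.  A^T y >= c,  y >= 0.

So the dual LP is:
  minimize  7y1 + 11y2 + 30y3 + 6y4
  subject to:
    y1 + 2y3 + y4 >= 4
    y2 + 2y3 + 4y4 >= 4
    y1, y2, y3, y4 >= 0

Solving the primal: x* = (6, 0).
  primal value c^T x* = 24.
Solving the dual: y* = (0, 0, 0, 4).
  dual value b^T y* = 24.
Strong duality: c^T x* = b^T y*. Confirmed.

24


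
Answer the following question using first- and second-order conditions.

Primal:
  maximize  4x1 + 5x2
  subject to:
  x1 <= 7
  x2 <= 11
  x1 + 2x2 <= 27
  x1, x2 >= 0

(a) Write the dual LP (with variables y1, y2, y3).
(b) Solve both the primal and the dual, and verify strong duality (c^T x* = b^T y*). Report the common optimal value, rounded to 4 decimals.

The standard primal-dual pair for 'max c^T x s.t. A x <= b, x >= 0' is:
  Dual:  min b^T y  s.t.  A^T y >= c,  y >= 0.

So the dual LP is:
  minimize  7y1 + 11y2 + 27y3
  subject to:
    y1 + y3 >= 4
    y2 + 2y3 >= 5
    y1, y2, y3 >= 0

Solving the primal: x* = (7, 10).
  primal value c^T x* = 78.
Solving the dual: y* = (1.5, 0, 2.5).
  dual value b^T y* = 78.
Strong duality: c^T x* = b^T y*. Confirmed.

78


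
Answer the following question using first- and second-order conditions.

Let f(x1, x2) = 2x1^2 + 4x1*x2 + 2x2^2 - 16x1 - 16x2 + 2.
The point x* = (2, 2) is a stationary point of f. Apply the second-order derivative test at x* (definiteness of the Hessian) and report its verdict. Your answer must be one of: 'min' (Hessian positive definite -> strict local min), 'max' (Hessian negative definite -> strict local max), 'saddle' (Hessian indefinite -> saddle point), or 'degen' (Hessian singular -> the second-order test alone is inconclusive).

Compute the Hessian H = grad^2 f:
  H = [[4, 4], [4, 4]]
Verify stationarity: grad f(x*) = H x* + g = (0, 0).
Eigenvalues of H: 0, 8.
H has a zero eigenvalue (singular; positive semidefinite but not definite), so H is neither positive definite, negative definite, nor indefinite. The second-order test alone is inconclusive -> degen.
(Indeed, f is constant along the null direction of H through x*, so x* is not a strict local extremum.)

degen


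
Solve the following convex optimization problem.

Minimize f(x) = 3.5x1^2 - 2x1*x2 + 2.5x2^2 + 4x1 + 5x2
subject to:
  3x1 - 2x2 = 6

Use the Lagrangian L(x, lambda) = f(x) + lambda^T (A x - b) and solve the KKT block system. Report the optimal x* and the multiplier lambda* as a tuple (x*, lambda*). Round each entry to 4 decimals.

Form the Lagrangian:
  L(x, lambda) = (1/2) x^T Q x + c^T x + lambda^T (A x - b)
Stationarity (grad_x L = 0): Q x + c + A^T lambda = 0.
Primal feasibility: A x = b.

This gives the KKT block system:
  [ Q   A^T ] [ x     ]   [-c ]
  [ A    0  ] [ lambda ] = [ b ]

Solving the linear system:
  x*      = (0.4082, -2.3878)
  lambda* = (-3.8776)
  f(x*)   = 6.4796

x* = (0.4082, -2.3878), lambda* = (-3.8776)


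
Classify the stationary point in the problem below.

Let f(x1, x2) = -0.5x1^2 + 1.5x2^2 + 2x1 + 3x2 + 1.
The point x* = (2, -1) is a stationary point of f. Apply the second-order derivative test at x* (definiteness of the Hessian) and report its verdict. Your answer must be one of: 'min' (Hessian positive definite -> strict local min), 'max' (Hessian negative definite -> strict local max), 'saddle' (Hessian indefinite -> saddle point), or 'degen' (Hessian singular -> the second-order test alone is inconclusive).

Compute the Hessian H = grad^2 f:
  H = [[-1, 0], [0, 3]]
Verify stationarity: grad f(x*) = H x* + g = (0, 0).
Eigenvalues of H: -1, 3.
Eigenvalues have mixed signs, so H is indefinite -> x* is a saddle point.

saddle


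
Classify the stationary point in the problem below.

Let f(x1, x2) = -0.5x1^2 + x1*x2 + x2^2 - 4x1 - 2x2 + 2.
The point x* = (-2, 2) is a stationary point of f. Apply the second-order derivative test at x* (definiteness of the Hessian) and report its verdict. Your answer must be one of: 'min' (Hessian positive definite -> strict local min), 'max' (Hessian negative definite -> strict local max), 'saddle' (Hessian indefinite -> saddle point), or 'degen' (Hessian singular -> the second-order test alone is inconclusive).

Compute the Hessian H = grad^2 f:
  H = [[-1, 1], [1, 2]]
Verify stationarity: grad f(x*) = H x* + g = (0, 0).
Eigenvalues of H: -1.3028, 2.3028.
Eigenvalues have mixed signs, so H is indefinite -> x* is a saddle point.

saddle


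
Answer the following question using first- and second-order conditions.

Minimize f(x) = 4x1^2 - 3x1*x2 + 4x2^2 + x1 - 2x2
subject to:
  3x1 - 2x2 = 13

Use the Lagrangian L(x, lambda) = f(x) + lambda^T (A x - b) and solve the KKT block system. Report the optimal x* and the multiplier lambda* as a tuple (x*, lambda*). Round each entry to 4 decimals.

Form the Lagrangian:
  L(x, lambda) = (1/2) x^T Q x + c^T x + lambda^T (A x - b)
Stationarity (grad_x L = 0): Q x + c + A^T lambda = 0.
Primal feasibility: A x = b.

This gives the KKT block system:
  [ Q   A^T ] [ x     ]   [-c ]
  [ A    0  ] [ lambda ] = [ b ]

Solving the linear system:
  x*      = (3.5588, -1.1618)
  lambda* = (-10.9853)
  f(x*)   = 74.3456

x* = (3.5588, -1.1618), lambda* = (-10.9853)


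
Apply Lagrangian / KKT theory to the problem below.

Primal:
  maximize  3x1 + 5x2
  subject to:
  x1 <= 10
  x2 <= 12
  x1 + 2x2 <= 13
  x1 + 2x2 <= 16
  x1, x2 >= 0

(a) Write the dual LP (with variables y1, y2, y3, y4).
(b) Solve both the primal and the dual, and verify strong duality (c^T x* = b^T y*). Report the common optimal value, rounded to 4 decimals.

The standard primal-dual pair for 'max c^T x s.t. A x <= b, x >= 0' is:
  Dual:  min b^T y  s.t.  A^T y >= c,  y >= 0.

So the dual LP is:
  minimize  10y1 + 12y2 + 13y3 + 16y4
  subject to:
    y1 + y3 + y4 >= 3
    y2 + 2y3 + 2y4 >= 5
    y1, y2, y3, y4 >= 0

Solving the primal: x* = (10, 1.5).
  primal value c^T x* = 37.5.
Solving the dual: y* = (0.5, 0, 2.5, 0).
  dual value b^T y* = 37.5.
Strong duality: c^T x* = b^T y*. Confirmed.

37.5


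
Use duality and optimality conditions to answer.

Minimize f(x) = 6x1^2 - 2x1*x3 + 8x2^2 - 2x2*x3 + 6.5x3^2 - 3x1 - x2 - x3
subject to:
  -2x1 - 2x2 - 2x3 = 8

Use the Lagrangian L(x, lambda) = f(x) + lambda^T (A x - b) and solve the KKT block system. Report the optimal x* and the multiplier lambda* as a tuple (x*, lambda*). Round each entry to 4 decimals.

Form the Lagrangian:
  L(x, lambda) = (1/2) x^T Q x + c^T x + lambda^T (A x - b)
Stationarity (grad_x L = 0): Q x + c + A^T lambda = 0.
Primal feasibility: A x = b.

This gives the KKT block system:
  [ Q   A^T ] [ x     ]   [-c ]
  [ A    0  ] [ lambda ] = [ b ]

Solving the linear system:
  x*      = (-1.3383, -1.1287, -1.5329)
  lambda* = (-7.997)
  f(x*)   = 35.3263

x* = (-1.3383, -1.1287, -1.5329), lambda* = (-7.997)


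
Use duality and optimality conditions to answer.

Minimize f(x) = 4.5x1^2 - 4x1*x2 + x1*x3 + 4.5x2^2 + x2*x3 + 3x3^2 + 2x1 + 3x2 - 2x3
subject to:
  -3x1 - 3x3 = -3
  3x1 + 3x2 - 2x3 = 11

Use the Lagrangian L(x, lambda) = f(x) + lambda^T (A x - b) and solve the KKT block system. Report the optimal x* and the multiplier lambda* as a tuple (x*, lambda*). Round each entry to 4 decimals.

Form the Lagrangian:
  L(x, lambda) = (1/2) x^T Q x + c^T x + lambda^T (A x - b)
Stationarity (grad_x L = 0): Q x + c + A^T lambda = 0.
Primal feasibility: A x = b.

This gives the KKT block system:
  [ Q   A^T ] [ x     ]   [-c ]
  [ A    0  ] [ lambda ] = [ b ]

Solving the linear system:
  x*      = (1.7256, 1.4573, -0.7256)
  lambda* = (0.8293, -2.8293)
  f(x*)   = 21.4421

x* = (1.7256, 1.4573, -0.7256), lambda* = (0.8293, -2.8293)


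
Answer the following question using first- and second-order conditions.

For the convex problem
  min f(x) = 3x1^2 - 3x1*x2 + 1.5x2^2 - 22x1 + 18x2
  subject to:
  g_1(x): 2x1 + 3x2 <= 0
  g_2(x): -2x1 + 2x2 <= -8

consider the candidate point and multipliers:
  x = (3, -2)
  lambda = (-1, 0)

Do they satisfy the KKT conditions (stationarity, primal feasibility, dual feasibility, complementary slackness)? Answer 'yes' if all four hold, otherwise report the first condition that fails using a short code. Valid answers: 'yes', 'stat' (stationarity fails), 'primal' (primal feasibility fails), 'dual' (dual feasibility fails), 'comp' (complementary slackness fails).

Gradient of f: grad f(x) = Q x + c = (2, 3)
Constraint values g_i(x) = a_i^T x - b_i:
  g_1((3, -2)) = 0
  g_2((3, -2)) = -2
Stationarity residual: grad f(x) + sum_i lambda_i a_i = (0, 0)
  -> stationarity OK
Primal feasibility (all g_i <= 0): OK
Dual feasibility (all lambda_i >= 0): FAILS
Complementary slackness (lambda_i * g_i(x) = 0 for all i): OK

Verdict: the first failing condition is dual_feasibility -> dual.

dual


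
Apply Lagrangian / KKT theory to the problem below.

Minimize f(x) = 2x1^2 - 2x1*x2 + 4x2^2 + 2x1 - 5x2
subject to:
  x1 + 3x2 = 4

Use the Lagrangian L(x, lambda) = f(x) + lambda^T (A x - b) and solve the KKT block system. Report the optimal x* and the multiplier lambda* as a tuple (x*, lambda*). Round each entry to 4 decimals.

Form the Lagrangian:
  L(x, lambda) = (1/2) x^T Q x + c^T x + lambda^T (A x - b)
Stationarity (grad_x L = 0): Q x + c + A^T lambda = 0.
Primal feasibility: A x = b.

This gives the KKT block system:
  [ Q   A^T ] [ x     ]   [-c ]
  [ A    0  ] [ lambda ] = [ b ]

Solving the linear system:
  x*      = (0.4107, 1.1964)
  lambda* = (-1.25)
  f(x*)   = -0.0804

x* = (0.4107, 1.1964), lambda* = (-1.25)


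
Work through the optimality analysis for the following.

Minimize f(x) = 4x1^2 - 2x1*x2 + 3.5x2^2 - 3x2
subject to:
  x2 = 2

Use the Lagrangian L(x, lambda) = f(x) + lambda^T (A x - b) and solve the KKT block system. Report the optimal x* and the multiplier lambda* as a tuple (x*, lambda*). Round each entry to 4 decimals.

Form the Lagrangian:
  L(x, lambda) = (1/2) x^T Q x + c^T x + lambda^T (A x - b)
Stationarity (grad_x L = 0): Q x + c + A^T lambda = 0.
Primal feasibility: A x = b.

This gives the KKT block system:
  [ Q   A^T ] [ x     ]   [-c ]
  [ A    0  ] [ lambda ] = [ b ]

Solving the linear system:
  x*      = (0.5, 2)
  lambda* = (-10)
  f(x*)   = 7

x* = (0.5, 2), lambda* = (-10)


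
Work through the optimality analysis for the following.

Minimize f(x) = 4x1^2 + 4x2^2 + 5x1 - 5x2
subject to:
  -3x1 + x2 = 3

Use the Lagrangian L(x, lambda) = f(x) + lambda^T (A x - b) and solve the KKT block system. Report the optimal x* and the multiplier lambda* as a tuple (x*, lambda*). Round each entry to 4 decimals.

Form the Lagrangian:
  L(x, lambda) = (1/2) x^T Q x + c^T x + lambda^T (A x - b)
Stationarity (grad_x L = 0): Q x + c + A^T lambda = 0.
Primal feasibility: A x = b.

This gives the KKT block system:
  [ Q   A^T ] [ x     ]   [-c ]
  [ A    0  ] [ lambda ] = [ b ]

Solving the linear system:
  x*      = (-0.775, 0.675)
  lambda* = (-0.4)
  f(x*)   = -3.025

x* = (-0.775, 0.675), lambda* = (-0.4)


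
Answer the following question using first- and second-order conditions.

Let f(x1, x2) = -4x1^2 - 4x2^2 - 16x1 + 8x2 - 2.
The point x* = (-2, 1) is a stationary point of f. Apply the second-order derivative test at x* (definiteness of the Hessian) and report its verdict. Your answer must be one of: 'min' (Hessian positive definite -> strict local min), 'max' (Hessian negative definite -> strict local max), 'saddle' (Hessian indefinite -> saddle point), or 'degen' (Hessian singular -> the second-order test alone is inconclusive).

Compute the Hessian H = grad^2 f:
  H = [[-8, 0], [0, -8]]
Verify stationarity: grad f(x*) = H x* + g = (0, 0).
Eigenvalues of H: -8, -8.
Both eigenvalues < 0, so H is negative definite -> x* is a strict local max.

max


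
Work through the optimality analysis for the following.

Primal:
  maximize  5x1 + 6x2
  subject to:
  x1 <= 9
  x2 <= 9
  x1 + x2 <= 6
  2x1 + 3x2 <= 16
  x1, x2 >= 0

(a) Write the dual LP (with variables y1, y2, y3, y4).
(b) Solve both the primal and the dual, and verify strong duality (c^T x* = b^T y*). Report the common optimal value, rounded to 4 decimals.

The standard primal-dual pair for 'max c^T x s.t. A x <= b, x >= 0' is:
  Dual:  min b^T y  s.t.  A^T y >= c,  y >= 0.

So the dual LP is:
  minimize  9y1 + 9y2 + 6y3 + 16y4
  subject to:
    y1 + y3 + 2y4 >= 5
    y2 + y3 + 3y4 >= 6
    y1, y2, y3, y4 >= 0

Solving the primal: x* = (2, 4).
  primal value c^T x* = 34.
Solving the dual: y* = (0, 0, 3, 1).
  dual value b^T y* = 34.
Strong duality: c^T x* = b^T y*. Confirmed.

34


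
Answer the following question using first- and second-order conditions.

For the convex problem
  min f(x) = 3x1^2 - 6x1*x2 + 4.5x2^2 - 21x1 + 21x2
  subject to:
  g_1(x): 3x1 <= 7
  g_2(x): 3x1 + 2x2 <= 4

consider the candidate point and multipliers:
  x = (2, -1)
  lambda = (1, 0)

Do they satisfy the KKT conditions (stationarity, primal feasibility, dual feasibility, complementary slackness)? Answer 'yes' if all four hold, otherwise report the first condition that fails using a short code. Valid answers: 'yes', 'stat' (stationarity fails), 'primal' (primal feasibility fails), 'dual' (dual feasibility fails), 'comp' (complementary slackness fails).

Gradient of f: grad f(x) = Q x + c = (-3, 0)
Constraint values g_i(x) = a_i^T x - b_i:
  g_1((2, -1)) = -1
  g_2((2, -1)) = 0
Stationarity residual: grad f(x) + sum_i lambda_i a_i = (0, 0)
  -> stationarity OK
Primal feasibility (all g_i <= 0): OK
Dual feasibility (all lambda_i >= 0): OK
Complementary slackness (lambda_i * g_i(x) = 0 for all i): FAILS

Verdict: the first failing condition is complementary_slackness -> comp.

comp


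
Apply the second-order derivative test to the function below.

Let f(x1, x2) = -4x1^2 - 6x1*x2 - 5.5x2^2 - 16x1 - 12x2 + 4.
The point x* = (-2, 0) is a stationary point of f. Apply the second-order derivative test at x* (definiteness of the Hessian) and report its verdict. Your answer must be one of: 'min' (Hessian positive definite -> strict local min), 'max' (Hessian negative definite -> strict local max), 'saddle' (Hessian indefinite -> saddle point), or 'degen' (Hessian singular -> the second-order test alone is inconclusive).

Compute the Hessian H = grad^2 f:
  H = [[-8, -6], [-6, -11]]
Verify stationarity: grad f(x*) = H x* + g = (0, 0).
Eigenvalues of H: -15.6847, -3.3153.
Both eigenvalues < 0, so H is negative definite -> x* is a strict local max.

max


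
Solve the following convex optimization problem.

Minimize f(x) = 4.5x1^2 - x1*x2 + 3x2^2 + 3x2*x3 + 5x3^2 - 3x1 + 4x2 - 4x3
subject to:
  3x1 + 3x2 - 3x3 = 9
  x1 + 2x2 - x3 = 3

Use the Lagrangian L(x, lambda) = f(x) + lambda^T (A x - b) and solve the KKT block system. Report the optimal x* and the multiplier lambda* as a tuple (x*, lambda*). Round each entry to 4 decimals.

Form the Lagrangian:
  L(x, lambda) = (1/2) x^T Q x + c^T x + lambda^T (A x - b)
Stationarity (grad_x L = 0): Q x + c + A^T lambda = 0.
Primal feasibility: A x = b.

This gives the KKT block system:
  [ Q   A^T ] [ x     ]   [-c ]
  [ A    0  ] [ lambda ] = [ b ]

Solving the linear system:
  x*      = (1.9474, 0, -1.0526)
  lambda* = (-10.0526, 15.6316)
  f(x*)   = 20.9737

x* = (1.9474, 0, -1.0526), lambda* = (-10.0526, 15.6316)


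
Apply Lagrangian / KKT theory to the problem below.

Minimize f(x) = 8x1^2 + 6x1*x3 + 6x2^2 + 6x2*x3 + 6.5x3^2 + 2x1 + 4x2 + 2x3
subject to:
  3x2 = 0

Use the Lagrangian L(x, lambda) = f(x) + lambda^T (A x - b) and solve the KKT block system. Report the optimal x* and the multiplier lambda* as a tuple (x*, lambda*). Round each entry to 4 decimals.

Form the Lagrangian:
  L(x, lambda) = (1/2) x^T Q x + c^T x + lambda^T (A x - b)
Stationarity (grad_x L = 0): Q x + c + A^T lambda = 0.
Primal feasibility: A x = b.

This gives the KKT block system:
  [ Q   A^T ] [ x     ]   [-c ]
  [ A    0  ] [ lambda ] = [ b ]

Solving the linear system:
  x*      = (-0.0814, 0, -0.1163)
  lambda* = (-1.1008)
  f(x*)   = -0.1977

x* = (-0.0814, 0, -0.1163), lambda* = (-1.1008)


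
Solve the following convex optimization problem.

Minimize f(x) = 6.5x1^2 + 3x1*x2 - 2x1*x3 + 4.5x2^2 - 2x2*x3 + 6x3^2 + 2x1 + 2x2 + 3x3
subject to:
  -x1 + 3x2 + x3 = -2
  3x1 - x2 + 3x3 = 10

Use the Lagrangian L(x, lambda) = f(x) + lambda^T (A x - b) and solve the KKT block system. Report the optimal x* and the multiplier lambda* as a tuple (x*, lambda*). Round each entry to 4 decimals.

Form the Lagrangian:
  L(x, lambda) = (1/2) x^T Q x + c^T x + lambda^T (A x - b)
Stationarity (grad_x L = 0): Q x + c + A^T lambda = 0.
Primal feasibility: A x = b.

This gives the KKT block system:
  [ Q   A^T ] [ x     ]   [-c ]
  [ A    0  ] [ lambda ] = [ b ]

Solving the linear system:
  x*      = (1.5637, -0.6618, 1.549)
  lambda* = (-1.2696, -6.1716)
  f(x*)   = 32.8137

x* = (1.5637, -0.6618, 1.549), lambda* = (-1.2696, -6.1716)


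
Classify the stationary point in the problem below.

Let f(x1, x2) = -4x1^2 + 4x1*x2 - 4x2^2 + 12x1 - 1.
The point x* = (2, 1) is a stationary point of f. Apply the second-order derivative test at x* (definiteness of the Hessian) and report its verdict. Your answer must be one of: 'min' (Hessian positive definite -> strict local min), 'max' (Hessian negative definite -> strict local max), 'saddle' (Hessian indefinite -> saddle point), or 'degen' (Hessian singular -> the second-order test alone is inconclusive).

Compute the Hessian H = grad^2 f:
  H = [[-8, 4], [4, -8]]
Verify stationarity: grad f(x*) = H x* + g = (0, 0).
Eigenvalues of H: -12, -4.
Both eigenvalues < 0, so H is negative definite -> x* is a strict local max.

max


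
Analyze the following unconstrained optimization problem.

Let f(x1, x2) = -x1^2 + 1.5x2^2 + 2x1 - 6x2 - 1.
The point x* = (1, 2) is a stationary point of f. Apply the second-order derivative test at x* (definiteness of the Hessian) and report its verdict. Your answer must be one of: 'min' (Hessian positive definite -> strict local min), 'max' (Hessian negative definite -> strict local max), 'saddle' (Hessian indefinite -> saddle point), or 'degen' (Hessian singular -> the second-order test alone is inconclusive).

Compute the Hessian H = grad^2 f:
  H = [[-2, 0], [0, 3]]
Verify stationarity: grad f(x*) = H x* + g = (0, 0).
Eigenvalues of H: -2, 3.
Eigenvalues have mixed signs, so H is indefinite -> x* is a saddle point.

saddle


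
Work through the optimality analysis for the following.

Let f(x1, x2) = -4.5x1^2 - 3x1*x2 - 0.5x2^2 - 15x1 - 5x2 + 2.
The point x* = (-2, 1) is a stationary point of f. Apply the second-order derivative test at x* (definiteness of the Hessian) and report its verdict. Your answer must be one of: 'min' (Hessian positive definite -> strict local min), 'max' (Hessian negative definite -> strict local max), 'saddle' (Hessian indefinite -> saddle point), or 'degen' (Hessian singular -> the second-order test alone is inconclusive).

Compute the Hessian H = grad^2 f:
  H = [[-9, -3], [-3, -1]]
Verify stationarity: grad f(x*) = H x* + g = (0, 0).
Eigenvalues of H: -10, 0.
H has a zero eigenvalue (singular; negative semidefinite but not definite), so H is neither positive definite, negative definite, nor indefinite. The second-order test alone is inconclusive -> degen.
(Indeed, f is constant along the null direction of H through x*, so x* is not a strict local extremum.)

degen


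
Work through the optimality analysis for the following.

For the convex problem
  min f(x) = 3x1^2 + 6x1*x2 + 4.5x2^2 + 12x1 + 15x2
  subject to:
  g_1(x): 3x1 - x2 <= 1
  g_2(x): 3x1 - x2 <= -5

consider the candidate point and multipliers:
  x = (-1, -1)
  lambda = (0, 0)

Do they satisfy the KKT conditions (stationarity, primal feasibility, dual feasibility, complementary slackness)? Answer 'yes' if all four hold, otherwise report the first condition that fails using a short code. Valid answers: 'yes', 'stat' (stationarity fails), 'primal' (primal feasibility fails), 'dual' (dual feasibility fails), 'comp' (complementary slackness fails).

Gradient of f: grad f(x) = Q x + c = (0, 0)
Constraint values g_i(x) = a_i^T x - b_i:
  g_1((-1, -1)) = -3
  g_2((-1, -1)) = 3
Stationarity residual: grad f(x) + sum_i lambda_i a_i = (0, 0)
  -> stationarity OK
Primal feasibility (all g_i <= 0): FAILS
Dual feasibility (all lambda_i >= 0): OK
Complementary slackness (lambda_i * g_i(x) = 0 for all i): OK

Verdict: the first failing condition is primal_feasibility -> primal.

primal


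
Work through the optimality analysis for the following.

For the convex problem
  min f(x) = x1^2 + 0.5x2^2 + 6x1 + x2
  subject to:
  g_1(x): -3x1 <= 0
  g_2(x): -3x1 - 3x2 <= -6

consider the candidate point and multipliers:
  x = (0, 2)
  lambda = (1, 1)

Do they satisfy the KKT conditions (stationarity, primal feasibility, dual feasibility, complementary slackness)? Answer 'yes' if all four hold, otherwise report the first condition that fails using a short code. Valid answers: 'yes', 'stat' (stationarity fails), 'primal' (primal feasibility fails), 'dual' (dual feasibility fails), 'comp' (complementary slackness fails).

Gradient of f: grad f(x) = Q x + c = (6, 3)
Constraint values g_i(x) = a_i^T x - b_i:
  g_1((0, 2)) = 0
  g_2((0, 2)) = 0
Stationarity residual: grad f(x) + sum_i lambda_i a_i = (0, 0)
  -> stationarity OK
Primal feasibility (all g_i <= 0): OK
Dual feasibility (all lambda_i >= 0): OK
Complementary slackness (lambda_i * g_i(x) = 0 for all i): OK

Verdict: yes, KKT holds.

yes
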